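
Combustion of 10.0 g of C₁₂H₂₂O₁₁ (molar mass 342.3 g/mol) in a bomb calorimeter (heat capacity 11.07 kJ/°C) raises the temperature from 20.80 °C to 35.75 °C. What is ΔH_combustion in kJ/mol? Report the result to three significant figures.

ΔT = 35.75 − 20.80 = 14.95 °C
q_cal = C_cal × ΔT = 11.07 × 14.95 = 165.4965 kJ
n = 10.0 / 342.3 = 0.029214 mol
q_rxn = −q_cal = -165.4965 kJ
ΔH = -165.4965 / 0.029214 = -5664.97 kJ/mol

ΔH = -5660 kJ/mol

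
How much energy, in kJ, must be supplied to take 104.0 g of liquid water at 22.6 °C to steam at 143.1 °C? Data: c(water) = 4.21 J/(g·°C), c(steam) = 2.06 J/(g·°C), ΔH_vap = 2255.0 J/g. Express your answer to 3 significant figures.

q1 (heat water 22.6→100.0 °C): 104.0 × 4.21 × 77.4 = 33889 J
q2 (vaporize at 100 °C): 104.0 × 2255.0 = 234520 J
q3 (heat steam 100.0→143.1 °C): 104.0 × 2.06 × 43.1 = 9234 J
Total: 33889 + 234520 + 9234 = 277643 J = 278 kJ

q = 278 kJ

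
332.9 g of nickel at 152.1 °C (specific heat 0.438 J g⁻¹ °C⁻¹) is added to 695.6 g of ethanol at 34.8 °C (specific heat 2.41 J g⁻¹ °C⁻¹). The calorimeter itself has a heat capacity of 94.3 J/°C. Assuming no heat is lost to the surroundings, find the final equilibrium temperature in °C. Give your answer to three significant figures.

T_f = 43.7 °C

Heat lost by nickel = heat gained by ethanol + calorimeter.
(332.9)(0.438)(152.1 − T) = [(695.6)(2.41) + 94.3](T − 34.8)
145.8102 (152.1 − T) = 1770.696 (T − 34.8)
22178 − 145.8102 T = 1770.696 T − 61620
83798 = 1916.5062 T
T = 43.72 °C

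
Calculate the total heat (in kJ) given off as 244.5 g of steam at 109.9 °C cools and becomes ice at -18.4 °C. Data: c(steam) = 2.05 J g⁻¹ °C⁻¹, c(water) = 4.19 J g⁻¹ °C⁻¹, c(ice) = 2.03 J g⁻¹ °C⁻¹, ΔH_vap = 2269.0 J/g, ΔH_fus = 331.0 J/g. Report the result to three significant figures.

q = 752 kJ

q1 (cool steam 109.9→100 °C): 244.5 × 2.05 × 9.9 = 4962 J
q2 (condense at 100 °C): 244.5 × 2269.0 = 554771 J
q3 (cool water 100→0 °C): 244.5 × 4.19 × 100.0 = 102446 J
q4 (freeze at 0 °C): 244.5 × 331.0 = 80930 J
q5 (cool ice 0→-18.4 °C): 244.5 × 2.03 × 18.4 = 9133 J
Total: 4962 + 554771 + 102446 + 80930 + 9133 = 752242 J = 752 kJ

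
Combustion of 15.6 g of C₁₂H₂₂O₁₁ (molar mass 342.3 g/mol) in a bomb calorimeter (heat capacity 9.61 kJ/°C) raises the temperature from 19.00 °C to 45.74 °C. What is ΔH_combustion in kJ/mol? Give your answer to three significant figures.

ΔH = -5640 kJ/mol

ΔT = 45.74 − 19.00 = 26.74 °C
q_cal = C_cal × ΔT = 9.61 × 26.74 = 256.9714 kJ
n = 15.6 / 342.3 = 0.04557 mol
q_rxn = −q_cal = -256.9714 kJ
ΔH = -256.9714 / 0.04557 = -5639 kJ/mol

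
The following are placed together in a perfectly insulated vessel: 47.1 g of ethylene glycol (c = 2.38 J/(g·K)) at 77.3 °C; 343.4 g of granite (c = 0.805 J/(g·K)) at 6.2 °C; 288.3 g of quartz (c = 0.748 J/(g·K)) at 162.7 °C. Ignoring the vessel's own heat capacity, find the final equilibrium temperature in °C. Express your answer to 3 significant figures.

T_f = 75.3 °C

Σ mᵢcᵢ(T − Tᵢ) = 0  ⇒  T = Σ mᵢcᵢTᵢ / Σ mᵢcᵢ
Σ mᵢcᵢ = 47.1×2.38 + 343.4×0.805 + 288.3×0.748 = 604.1834
Σ mᵢcᵢTᵢ = 112.098×77.3 + 276.437×6.2 + 215.6484×162.7 = 45465
T = 45465 / 604.1834 = 75.25 °C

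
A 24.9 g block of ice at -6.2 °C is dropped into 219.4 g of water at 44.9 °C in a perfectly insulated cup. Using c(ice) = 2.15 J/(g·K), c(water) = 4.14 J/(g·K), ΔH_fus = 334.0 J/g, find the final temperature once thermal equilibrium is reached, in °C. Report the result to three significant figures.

Heat to bring ice to 0 °C and melt it: q₁ = 24.9×2.15×6.2 + 24.9×334.0 = 8648.5 J
Heat the water can supply cooling to 0 °C: 219.4×4.14×44.9 = 40783.4 J > q₁, so all ice melts.
Energy balance: 219.4×4.14×(44.9 − T) = 8648.5 + 24.9×4.14×(T − 0)
908.316(44.9 − T) = 8648.5 + 103.086 T
40783.4 − 8648.5 = 1011.402 T
T = 32134.9 / 1011.402 = 31.77 °C

T_f = 31.8 °C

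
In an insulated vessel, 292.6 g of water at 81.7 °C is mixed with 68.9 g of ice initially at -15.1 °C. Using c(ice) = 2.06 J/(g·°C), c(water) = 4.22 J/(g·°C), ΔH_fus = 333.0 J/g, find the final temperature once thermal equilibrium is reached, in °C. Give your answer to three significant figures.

T_f = 49.7 °C

Heat to bring ice to 0 °C and melt it: q₁ = 68.9×2.06×15.1 + 68.9×333.0 = 25087 J
Heat the water can supply cooling to 0 °C: 292.6×4.22×81.7 = 100881 J > q₁, so all ice melts.
Energy balance: 292.6×4.22×(81.7 − T) = 25087 + 68.9×4.22×(T − 0)
1234.772(81.7 − T) = 25087 + 290.758 T
100881 − 25087 = 1525.530 T
T = 75794 / 1525.530 = 49.68 °C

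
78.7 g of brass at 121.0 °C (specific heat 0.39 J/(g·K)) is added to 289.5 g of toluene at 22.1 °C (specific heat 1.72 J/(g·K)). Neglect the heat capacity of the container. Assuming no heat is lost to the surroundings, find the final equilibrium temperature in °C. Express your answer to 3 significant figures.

Heat lost by brass = heat gained by toluene.
(78.7)(0.39)(121.0 − T) = (289.5)(1.72)(T − 22.1)
30.693 (121.0 − T) = 497.94 (T − 22.1)
3713.9 − 30.693 T = 497.94 T − 11004
14717.9 = 528.633 T
T = 27.84 °C

T_f = 27.8 °C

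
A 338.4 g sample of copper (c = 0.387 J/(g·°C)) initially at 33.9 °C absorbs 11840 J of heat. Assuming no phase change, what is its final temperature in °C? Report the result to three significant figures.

T_f = 124 °C

ΔT = q / (m c) = 11840 / (338.4 × 0.387) = 90.41 °C
T_f = 33.9 + 90.41 = 124.31 °C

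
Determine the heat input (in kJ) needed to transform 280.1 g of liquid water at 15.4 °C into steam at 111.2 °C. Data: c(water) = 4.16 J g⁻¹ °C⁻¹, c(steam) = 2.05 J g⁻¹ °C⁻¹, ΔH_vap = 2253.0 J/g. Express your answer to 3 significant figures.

q = 736 kJ

q1 (heat water 15.4→100.0 °C): 280.1 × 4.16 × 84.6 = 98577 J
q2 (vaporize at 100 °C): 280.1 × 2253.0 = 631065 J
q3 (heat steam 100.0→111.2 °C): 280.1 × 2.05 × 11.2 = 6431 J
Total: 98577 + 631065 + 6431 = 736073 J = 736 kJ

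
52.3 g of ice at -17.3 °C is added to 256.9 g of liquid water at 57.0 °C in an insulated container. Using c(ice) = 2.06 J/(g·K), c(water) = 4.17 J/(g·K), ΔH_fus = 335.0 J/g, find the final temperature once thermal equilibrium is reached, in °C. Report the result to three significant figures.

Heat to bring ice to 0 °C and melt it: q₁ = 52.3×2.06×17.3 + 52.3×335.0 = 19384 J
Heat the water can supply cooling to 0 °C: 256.9×4.17×57.0 = 61062.6 J > q₁, so all ice melts.
Energy balance: 256.9×4.17×(57.0 − T) = 19384 + 52.3×4.17×(T − 0)
1071.273(57.0 − T) = 19384 + 218.091 T
61062.6 − 19384 = 1289.364 T
T = 41678.6 / 1289.364 = 32.32 °C

T_f = 32.3 °C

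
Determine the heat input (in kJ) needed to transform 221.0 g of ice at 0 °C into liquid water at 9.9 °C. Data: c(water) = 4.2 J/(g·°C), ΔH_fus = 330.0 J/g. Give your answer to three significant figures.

q = 82.1 kJ

q1 (melt at 0 °C): 221.0 × 330.0 = 72930 J
q2 (heat water 0.0→9.9 °C): 221.0 × 4.2 × 9.9 = 9189 J
Total: 72930 + 9189 = 82119 J = 82.1 kJ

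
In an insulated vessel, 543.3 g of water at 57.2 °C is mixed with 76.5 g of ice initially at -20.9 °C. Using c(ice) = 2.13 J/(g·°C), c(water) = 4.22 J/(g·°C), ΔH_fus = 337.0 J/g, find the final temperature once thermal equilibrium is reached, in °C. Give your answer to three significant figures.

T_f = 39.0 °C

Heat to bring ice to 0 °C and melt it: q₁ = 76.5×2.13×20.9 + 76.5×337.0 = 29186 J
Heat the water can supply cooling to 0 °C: 543.3×4.22×57.2 = 131144 J > q₁, so all ice melts.
Energy balance: 543.3×4.22×(57.2 − T) = 29186 + 76.5×4.22×(T − 0)
2292.726(57.2 − T) = 29186 + 322.83 T
131144 − 29186 = 2615.556 T
T = 101958 / 2615.556 = 38.98 °C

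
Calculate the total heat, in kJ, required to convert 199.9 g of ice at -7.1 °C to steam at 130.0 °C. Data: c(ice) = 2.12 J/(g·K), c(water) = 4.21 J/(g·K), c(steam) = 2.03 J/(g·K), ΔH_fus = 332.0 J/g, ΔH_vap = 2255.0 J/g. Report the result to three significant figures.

q1 (heat ice -7.1→0.0 °C): 199.9 × 2.12 × 7.1 = 3009 J
q2 (melt at 0 °C): 199.9 × 332.0 = 66367 J
q3 (heat water 0.0→100.0 °C): 199.9 × 4.21 × 100.0 = 84158 J
q4 (vaporize at 100 °C): 199.9 × 2255.0 = 450775 J
q5 (heat steam 100.0→130.0 °C): 199.9 × 2.03 × 30.0 = 12174 J
Total: 3009 + 66367 + 84158 + 450775 + 12174 = 616483 J = 616 kJ

q = 616 kJ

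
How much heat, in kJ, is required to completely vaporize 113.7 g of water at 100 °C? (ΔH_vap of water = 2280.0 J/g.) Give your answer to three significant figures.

q = 259 kJ

q = m × ΔH_vap = 113.7 × 2280.0 = 259200 J = 259 kJ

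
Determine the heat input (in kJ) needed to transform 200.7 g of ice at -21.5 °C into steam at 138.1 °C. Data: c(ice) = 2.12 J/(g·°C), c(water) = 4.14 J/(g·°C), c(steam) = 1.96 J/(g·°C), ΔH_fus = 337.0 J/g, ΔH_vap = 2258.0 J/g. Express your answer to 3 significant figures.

q = 628 kJ

q1 (heat ice -21.5→0.0 °C): 200.7 × 2.12 × 21.5 = 9148 J
q2 (melt at 0 °C): 200.7 × 337.0 = 67636 J
q3 (heat water 0.0→100.0 °C): 200.7 × 4.14 × 100.0 = 83090 J
q4 (vaporize at 100 °C): 200.7 × 2258.0 = 453181 J
q5 (heat steam 100.0→138.1 °C): 200.7 × 1.96 × 38.1 = 14987 J
Total: 9148 + 67636 + 83090 + 453181 + 14987 = 628042 J = 628 kJ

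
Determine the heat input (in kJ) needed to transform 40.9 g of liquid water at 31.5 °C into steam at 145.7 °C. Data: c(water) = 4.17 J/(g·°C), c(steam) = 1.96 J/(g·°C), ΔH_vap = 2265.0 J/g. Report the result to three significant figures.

q1 (heat water 31.5→100.0 °C): 40.9 × 4.17 × 68.5 = 11683 J
q2 (vaporize at 100 °C): 40.9 × 2265.0 = 92639 J
q3 (heat steam 100.0→145.7 °C): 40.9 × 1.96 × 45.7 = 3663 J
Total: 11683 + 92639 + 3663 = 107985 J = 108 kJ

q = 108 kJ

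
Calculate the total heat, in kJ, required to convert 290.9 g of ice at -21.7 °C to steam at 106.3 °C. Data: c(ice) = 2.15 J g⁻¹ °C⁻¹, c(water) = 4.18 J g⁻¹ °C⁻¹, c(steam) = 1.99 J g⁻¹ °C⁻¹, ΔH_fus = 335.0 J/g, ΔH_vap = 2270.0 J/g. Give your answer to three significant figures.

q = 897 kJ

q1 (heat ice -21.7→0.0 °C): 290.9 × 2.15 × 21.7 = 13572 J
q2 (melt at 0 °C): 290.9 × 335.0 = 97452 J
q3 (heat water 0.0→100.0 °C): 290.9 × 4.18 × 100.0 = 121596 J
q4 (vaporize at 100 °C): 290.9 × 2270.0 = 660343 J
q5 (heat steam 100.0→106.3 °C): 290.9 × 1.99 × 6.3 = 3647 J
Total: 13572 + 97452 + 121596 + 660343 + 3647 = 896610 J = 897 kJ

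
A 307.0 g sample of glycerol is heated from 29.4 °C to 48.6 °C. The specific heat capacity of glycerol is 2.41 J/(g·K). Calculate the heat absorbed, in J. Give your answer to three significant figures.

q = 14200 J

q = m c ΔT = 307.0 × 2.41 × (48.6 − 29.4)
q = 307.0 × 2.41 × 19.2 = 14210 J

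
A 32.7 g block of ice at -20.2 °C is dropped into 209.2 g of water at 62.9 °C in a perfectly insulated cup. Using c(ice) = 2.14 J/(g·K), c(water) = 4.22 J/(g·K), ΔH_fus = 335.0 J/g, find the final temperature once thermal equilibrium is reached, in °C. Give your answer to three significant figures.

Heat to bring ice to 0 °C and melt it: q₁ = 32.7×2.14×20.2 + 32.7×335.0 = 12368 J
Heat the water can supply cooling to 0 °C: 209.2×4.22×62.9 = 55529.6 J > q₁, so all ice melts.
Energy balance: 209.2×4.22×(62.9 − T) = 12368 + 32.7×4.22×(T − 0)
882.824(62.9 − T) = 12368 + 137.994 T
55529.6 − 12368 = 1020.818 T
T = 43161.6 / 1020.818 = 42.28 °C

T_f = 42.3 °C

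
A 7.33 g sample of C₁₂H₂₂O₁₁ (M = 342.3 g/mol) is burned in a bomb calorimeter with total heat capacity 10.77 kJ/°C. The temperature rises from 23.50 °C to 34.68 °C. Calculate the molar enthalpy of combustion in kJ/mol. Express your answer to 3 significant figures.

ΔT = 34.68 − 23.50 = 11.18 °C
q_cal = C_cal × ΔT = 10.77 × 11.18 = 120.4086 kJ
n = 7.33 / 342.3 = 0.02141 mol
q_rxn = −q_cal = -120.4086 kJ
ΔH = -120.4086 / 0.02141 = -5624 kJ/mol

ΔH = -5620 kJ/mol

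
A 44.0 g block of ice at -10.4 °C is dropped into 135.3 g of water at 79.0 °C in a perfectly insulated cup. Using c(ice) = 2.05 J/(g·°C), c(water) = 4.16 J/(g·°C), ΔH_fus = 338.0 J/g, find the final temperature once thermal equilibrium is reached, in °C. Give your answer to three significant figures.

Heat to bring ice to 0 °C and melt it: q₁ = 44.0×2.05×10.4 + 44.0×338.0 = 15810 J
Heat the water can supply cooling to 0 °C: 135.3×4.16×79.0 = 44465.0 J > q₁, so all ice melts.
Energy balance: 135.3×4.16×(79.0 − T) = 15810 + 44.0×4.16×(T − 0)
562.848(79.0 − T) = 15810 + 183.04 T
44465.0 − 15810 = 745.888 T
T = 28655.0 / 745.888 = 38.42 °C

T_f = 38.4 °C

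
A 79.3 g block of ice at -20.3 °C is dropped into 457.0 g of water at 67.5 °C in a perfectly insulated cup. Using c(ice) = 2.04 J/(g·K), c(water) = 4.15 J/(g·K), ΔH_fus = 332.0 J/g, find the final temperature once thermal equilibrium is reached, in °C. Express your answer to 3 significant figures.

Heat to bring ice to 0 °C and melt it: q₁ = 79.3×2.04×20.3 + 79.3×332.0 = 29612 J
Heat the water can supply cooling to 0 °C: 457.0×4.15×67.5 = 128017 J > q₁, so all ice melts.
Energy balance: 457.0×4.15×(67.5 − T) = 29612 + 79.3×4.15×(T − 0)
1896.55(67.5 − T) = 29612 + 329.095 T
128017 − 29612 = 2225.645 T
T = 98405 / 2225.645 = 44.21 °C

T_f = 44.2 °C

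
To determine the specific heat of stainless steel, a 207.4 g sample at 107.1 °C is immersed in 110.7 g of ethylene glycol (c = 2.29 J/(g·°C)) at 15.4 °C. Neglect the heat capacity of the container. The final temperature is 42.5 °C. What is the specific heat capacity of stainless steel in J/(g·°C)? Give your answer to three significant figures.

c = 0.513 J/(g·°C)

q_gained = (110.7 × 2.29) × (42.5 − 15.4) = 6870 J
q_lost = 207.4 × c × (107.1 − 42.5) = 13398.04 c
Set equal: c = 6870 / 13398.04 = 0.513 J/(g·°C)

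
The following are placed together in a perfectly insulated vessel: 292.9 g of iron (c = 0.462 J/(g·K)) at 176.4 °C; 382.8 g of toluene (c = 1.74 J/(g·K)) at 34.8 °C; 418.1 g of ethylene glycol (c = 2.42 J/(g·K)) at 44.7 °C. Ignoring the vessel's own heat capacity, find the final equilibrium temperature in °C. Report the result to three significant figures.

Σ mᵢcᵢ(T − Tᵢ) = 0  ⇒  T = Σ mᵢcᵢTᵢ / Σ mᵢcᵢ
Σ mᵢcᵢ = 292.9×0.462 + 382.8×1.74 + 418.1×2.42 = 1813.1938
Σ mᵢcᵢTᵢ = 135.3198×176.4 + 666.072×34.8 + 1011.802×44.7 = 92277
T = 92277 / 1813.1938 = 50.89 °C

T_f = 50.9 °C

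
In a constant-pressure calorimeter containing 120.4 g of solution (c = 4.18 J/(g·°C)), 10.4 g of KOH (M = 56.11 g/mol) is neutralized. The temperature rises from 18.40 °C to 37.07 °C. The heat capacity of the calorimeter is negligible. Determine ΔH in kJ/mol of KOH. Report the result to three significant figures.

|ΔT| = |37.07 − 18.40| = 18.67 °C
|q_surr| = (120.4 × 4.18) × 18.67 = 503.272 × 18.67 = 9396 J
n(KOH) = 10.4 / 56.11 = 0.1854 mol
Temperature rose, so q_rxn = −|q_surr| = -9.396 kJ
ΔH = q_rxn / n = -50.68 kJ/mol

ΔH = -50.7 kJ/mol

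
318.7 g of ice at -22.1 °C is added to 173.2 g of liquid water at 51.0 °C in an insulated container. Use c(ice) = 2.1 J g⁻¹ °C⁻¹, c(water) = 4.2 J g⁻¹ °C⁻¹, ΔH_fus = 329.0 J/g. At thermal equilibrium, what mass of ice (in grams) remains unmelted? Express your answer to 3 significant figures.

m_ice remaining = 251 g

Heat to warm all ice to 0 °C: 318.7×2.1×22.1 = 14791 J
Heat released by water cooling to 0 °C: 173.2×4.2×51.0 = 37099 J
37099 J < 14791 + 318.7×329.0 = 119643.3 J, so not all ice melts; final T = 0 °C.
Heat left for melting: 37099 − 14791 = 22308 J
Mass melted = 22308 / 329.0 = 67.81 g
Ice remaining = 318.7 − 67.81 = 250.89 g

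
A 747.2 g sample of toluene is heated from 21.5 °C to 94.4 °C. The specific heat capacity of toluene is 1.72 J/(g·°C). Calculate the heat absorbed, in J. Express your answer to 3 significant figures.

q = 93700 J

q = m c ΔT = 747.2 × 1.72 × (94.4 − 21.5)
q = 747.2 × 1.72 × 72.9 = 93690 J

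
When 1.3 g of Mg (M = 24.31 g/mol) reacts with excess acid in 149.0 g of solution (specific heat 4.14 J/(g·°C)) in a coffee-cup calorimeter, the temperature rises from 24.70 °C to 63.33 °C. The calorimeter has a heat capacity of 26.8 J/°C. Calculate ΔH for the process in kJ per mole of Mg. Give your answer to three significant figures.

|ΔT| = |63.33 − 24.70| = 38.63 °C
|q_surr| = (149.0 × 4.14 + 26.8) × 38.63 = 643.66 × 38.63 = 24860 J
n(Mg) = 1.3 / 24.31 = 0.05348 mol
Temperature rose, so q_rxn = −|q_surr| = -24.86 kJ
ΔH = q_rxn / n = -464.8 kJ/mol

ΔH = -465 kJ/mol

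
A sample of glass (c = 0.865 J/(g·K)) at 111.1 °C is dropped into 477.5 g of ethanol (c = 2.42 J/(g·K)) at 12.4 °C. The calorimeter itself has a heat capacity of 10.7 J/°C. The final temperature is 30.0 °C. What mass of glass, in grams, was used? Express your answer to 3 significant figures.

q_gained = (477.5 × 2.42 + 10.7) × (30.0 − 12.4) = 20530 J
q_lost = m × 0.865 × (111.1 − 30.0) = 70.1515 m
m = 20530 / 70.1515 = 293 g

m = 293 g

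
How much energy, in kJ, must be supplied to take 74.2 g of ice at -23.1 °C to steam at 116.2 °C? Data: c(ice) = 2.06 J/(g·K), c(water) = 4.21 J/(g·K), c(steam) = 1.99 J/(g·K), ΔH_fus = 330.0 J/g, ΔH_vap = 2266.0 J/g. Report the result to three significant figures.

q1 (heat ice -23.1→0.0 °C): 74.2 × 2.06 × 23.1 = 3531 J
q2 (melt at 0 °C): 74.2 × 330.0 = 24486 J
q3 (heat water 0.0→100.0 °C): 74.2 × 4.21 × 100.0 = 31238 J
q4 (vaporize at 100 °C): 74.2 × 2266.0 = 168137 J
q5 (heat steam 100.0→116.2 °C): 74.2 × 1.99 × 16.2 = 2392 J
Total: 3531 + 24486 + 31238 + 168137 + 2392 = 229784 J = 230 kJ

q = 230 kJ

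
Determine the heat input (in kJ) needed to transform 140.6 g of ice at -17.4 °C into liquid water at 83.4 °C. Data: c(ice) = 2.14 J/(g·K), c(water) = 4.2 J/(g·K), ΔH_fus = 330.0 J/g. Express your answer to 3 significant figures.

q = 101 kJ

q1 (heat ice -17.4→0.0 °C): 140.6 × 2.14 × 17.4 = 5235 J
q2 (melt at 0 °C): 140.6 × 330.0 = 46398 J
q3 (heat water 0.0→83.4 °C): 140.6 × 4.2 × 83.4 = 49249 J
Total: 5235 + 46398 + 49249 = 100882 J = 101 kJ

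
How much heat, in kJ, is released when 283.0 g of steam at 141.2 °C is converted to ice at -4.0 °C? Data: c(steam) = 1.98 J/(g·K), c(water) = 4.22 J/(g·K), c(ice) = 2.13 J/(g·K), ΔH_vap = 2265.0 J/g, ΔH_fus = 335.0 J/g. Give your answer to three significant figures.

q1 (cool steam 141.2→100 °C): 283.0 × 1.98 × 41.2 = 23086 J
q2 (condense at 100 °C): 283.0 × 2265.0 = 640995 J
q3 (cool water 100→0 °C): 283.0 × 4.22 × 100.0 = 119426 J
q4 (freeze at 0 °C): 283.0 × 335.0 = 94805 J
q5 (cool ice 0→-4.0 °C): 283.0 × 2.13 × 4.0 = 2411 J
Total: 23086 + 640995 + 119426 + 94805 + 2411 = 880723 J = 881 kJ

q = 881 kJ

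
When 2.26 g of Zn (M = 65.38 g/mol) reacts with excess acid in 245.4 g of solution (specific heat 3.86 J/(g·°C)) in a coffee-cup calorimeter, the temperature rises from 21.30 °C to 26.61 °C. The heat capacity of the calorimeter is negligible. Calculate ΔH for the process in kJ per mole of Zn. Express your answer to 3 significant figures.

|ΔT| = |26.61 − 21.30| = 5.31 °C
|q_surr| = (245.4 × 3.86) × 5.31 = 947.244 × 5.31 = 5030 J
n(Zn) = 2.26 / 65.38 = 0.03457 mol
Temperature rose, so q_rxn = −|q_surr| = -5.030 kJ
ΔH = q_rxn / n = -145.5 kJ/mol

ΔH = -146 kJ/mol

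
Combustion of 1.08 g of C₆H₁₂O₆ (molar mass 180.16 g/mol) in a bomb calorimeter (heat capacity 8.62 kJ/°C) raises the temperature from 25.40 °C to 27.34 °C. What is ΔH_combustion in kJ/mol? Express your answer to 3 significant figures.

ΔH = -2790 kJ/mol

ΔT = 27.34 − 25.40 = 1.94 °C
q_cal = C_cal × ΔT = 8.62 × 1.94 = 16.7228 kJ
n = 1.08 / 180.16 = 0.005995 mol
q_rxn = −q_cal = -16.7228 kJ
ΔH = -16.7228 / 0.005995 = -2789 kJ/mol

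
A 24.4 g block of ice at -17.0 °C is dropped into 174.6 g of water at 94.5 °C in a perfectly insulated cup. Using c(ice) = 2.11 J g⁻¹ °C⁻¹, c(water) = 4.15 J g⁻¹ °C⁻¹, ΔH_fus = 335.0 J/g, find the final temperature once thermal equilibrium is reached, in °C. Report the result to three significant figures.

Heat to bring ice to 0 °C and melt it: q₁ = 24.4×2.11×17.0 + 24.4×335.0 = 9049.2 J
Heat the water can supply cooling to 0 °C: 174.6×4.15×94.5 = 68473.8 J > q₁, so all ice melts.
Energy balance: 174.6×4.15×(94.5 − T) = 9049.2 + 24.4×4.15×(T − 0)
724.59(94.5 − T) = 9049.2 + 101.26 T
68473.8 − 9049.2 = 825.85 T
T = 59424.6 / 825.85 = 71.96 °C

T_f = 72.0 °C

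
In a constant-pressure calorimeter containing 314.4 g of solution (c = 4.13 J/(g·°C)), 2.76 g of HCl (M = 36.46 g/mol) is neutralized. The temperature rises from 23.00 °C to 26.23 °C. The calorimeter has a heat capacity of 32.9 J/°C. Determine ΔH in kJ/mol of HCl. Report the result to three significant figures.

|ΔT| = |26.23 − 23.00| = 3.23 °C
|q_surr| = (314.4 × 4.13 + 32.9) × 3.23 = 1331.372 × 3.23 = 4300 J
n(HCl) = 2.76 / 36.46 = 0.07570 mol
Temperature rose, so q_rxn = −|q_surr| = -4.300 kJ
ΔH = q_rxn / n = -56.80 kJ/mol

ΔH = -56.8 kJ/mol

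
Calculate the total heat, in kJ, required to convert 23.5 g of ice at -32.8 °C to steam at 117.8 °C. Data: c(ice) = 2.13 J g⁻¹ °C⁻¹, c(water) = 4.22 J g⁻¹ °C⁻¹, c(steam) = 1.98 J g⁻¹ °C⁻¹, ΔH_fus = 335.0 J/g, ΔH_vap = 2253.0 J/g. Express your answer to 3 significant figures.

q = 73.2 kJ

q1 (heat ice -32.8→0.0 °C): 23.5 × 2.13 × 32.8 = 1642 J
q2 (melt at 0 °C): 23.5 × 335.0 = 7873 J
q3 (heat water 0.0→100.0 °C): 23.5 × 4.22 × 100.0 = 9917 J
q4 (vaporize at 100 °C): 23.5 × 2253.0 = 52946 J
q5 (heat steam 100.0→117.8 °C): 23.5 × 1.98 × 17.8 = 828 J
Total: 1642 + 7873 + 9917 + 52946 + 828 = 73206 J = 73.2 kJ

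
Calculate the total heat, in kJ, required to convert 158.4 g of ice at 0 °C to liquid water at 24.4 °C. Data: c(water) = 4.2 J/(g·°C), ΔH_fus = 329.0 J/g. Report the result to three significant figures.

q = 68.3 kJ

q1 (melt at 0 °C): 158.4 × 329.0 = 52114 J
q2 (heat water 0.0→24.4 °C): 158.4 × 4.2 × 24.4 = 16233 J
Total: 52114 + 16233 = 68347 J = 68.3 kJ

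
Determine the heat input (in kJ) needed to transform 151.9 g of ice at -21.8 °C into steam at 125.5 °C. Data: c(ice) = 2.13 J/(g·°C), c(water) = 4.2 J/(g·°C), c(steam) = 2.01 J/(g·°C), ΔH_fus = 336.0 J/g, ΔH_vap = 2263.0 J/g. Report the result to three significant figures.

q1 (heat ice -21.8→0.0 °C): 151.9 × 2.13 × 21.8 = 7053 J
q2 (melt at 0 °C): 151.9 × 336.0 = 51038 J
q3 (heat water 0.0→100.0 °C): 151.9 × 4.2 × 100.0 = 63798 J
q4 (vaporize at 100 °C): 151.9 × 2263.0 = 343750 J
q5 (heat steam 100.0→125.5 °C): 151.9 × 2.01 × 25.5 = 7786 J
Total: 7053 + 51038 + 63798 + 343750 + 7786 = 473425 J = 473 kJ

q = 473 kJ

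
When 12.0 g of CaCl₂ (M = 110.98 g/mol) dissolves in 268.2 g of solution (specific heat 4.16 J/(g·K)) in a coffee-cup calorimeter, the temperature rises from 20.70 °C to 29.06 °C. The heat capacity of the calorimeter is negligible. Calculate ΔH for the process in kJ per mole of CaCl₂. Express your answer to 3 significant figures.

ΔH = -86.3 kJ/mol

|ΔT| = |29.06 − 20.70| = 8.36 °C
|q_surr| = (268.2 × 4.16) × 8.36 = 1115.712 × 8.36 = 9327 J
n(CaCl₂) = 12.0 / 110.98 = 0.1081 mol
Temperature rose, so q_rxn = −|q_surr| = -9.327 kJ
ΔH = q_rxn / n = -86.28 kJ/mol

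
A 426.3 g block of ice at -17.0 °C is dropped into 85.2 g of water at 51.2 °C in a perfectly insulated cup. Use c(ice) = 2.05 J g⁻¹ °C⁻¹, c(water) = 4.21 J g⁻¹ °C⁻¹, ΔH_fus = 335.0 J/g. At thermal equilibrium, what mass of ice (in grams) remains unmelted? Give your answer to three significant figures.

Heat to warm all ice to 0 °C: 426.3×2.05×17.0 = 14857 J
Heat released by water cooling to 0 °C: 85.2×4.21×51.2 = 18365 J
18365 J < 14857 + 426.3×335.0 = 157667.5 J, so not all ice melts; final T = 0 °C.
Heat left for melting: 18365 − 14857 = 3508 J
Mass melted = 3508 / 335.0 = 10.47 g
Ice remaining = 426.3 − 10.47 = 415.83 g

m_ice remaining = 416 g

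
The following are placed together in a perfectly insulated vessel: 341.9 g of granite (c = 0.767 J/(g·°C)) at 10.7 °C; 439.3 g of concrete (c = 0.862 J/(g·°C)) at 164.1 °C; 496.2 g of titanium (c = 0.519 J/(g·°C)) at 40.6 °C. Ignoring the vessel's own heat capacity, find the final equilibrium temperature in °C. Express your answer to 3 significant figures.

T_f = 83.9 °C

Σ mᵢcᵢ(T − Tᵢ) = 0  ⇒  T = Σ mᵢcᵢTᵢ / Σ mᵢcᵢ
Σ mᵢcᵢ = 341.9×0.767 + 439.3×0.862 + 496.2×0.519 = 898.4417
Σ mᵢcᵢTᵢ = 262.2373×10.7 + 378.6766×164.1 + 257.5278×40.6 = 75402
T = 75402 / 898.4417 = 83.93 °C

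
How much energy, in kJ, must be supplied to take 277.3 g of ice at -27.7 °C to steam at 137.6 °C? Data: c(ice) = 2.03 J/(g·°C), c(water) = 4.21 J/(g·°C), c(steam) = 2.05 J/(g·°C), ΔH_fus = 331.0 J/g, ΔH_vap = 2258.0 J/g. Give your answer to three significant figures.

q = 872 kJ

q1 (heat ice -27.7→0.0 °C): 277.3 × 2.03 × 27.7 = 15593 J
q2 (melt at 0 °C): 277.3 × 331.0 = 91786 J
q3 (heat water 0.0→100.0 °C): 277.3 × 4.21 × 100.0 = 116743 J
q4 (vaporize at 100 °C): 277.3 × 2258.0 = 626143 J
q5 (heat steam 100.0→137.6 °C): 277.3 × 2.05 × 37.6 = 21374 J
Total: 15593 + 91786 + 116743 + 626143 + 21374 = 871639 J = 872 kJ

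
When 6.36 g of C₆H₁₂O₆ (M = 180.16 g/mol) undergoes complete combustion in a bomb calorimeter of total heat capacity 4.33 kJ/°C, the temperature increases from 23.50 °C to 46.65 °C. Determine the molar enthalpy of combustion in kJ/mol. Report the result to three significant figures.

ΔH = -2840 kJ/mol

ΔT = 46.65 − 23.50 = 23.15 °C
q_cal = C_cal × ΔT = 4.33 × 23.15 = 100.2395 kJ
n = 6.36 / 180.16 = 0.03530 mol
q_rxn = −q_cal = -100.2395 kJ
ΔH = -100.2395 / 0.03530 = -2840 kJ/mol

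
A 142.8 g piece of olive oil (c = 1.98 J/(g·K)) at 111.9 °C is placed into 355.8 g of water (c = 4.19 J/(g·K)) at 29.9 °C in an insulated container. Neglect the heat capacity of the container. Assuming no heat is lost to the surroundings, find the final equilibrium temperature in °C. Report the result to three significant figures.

Heat lost by olive oil = heat gained by water.
(142.8)(1.98)(111.9 − T) = (355.8)(4.19)(T − 29.9)
282.744 (111.9 − T) = 1490.802 (T − 29.9)
31639 − 282.744 T = 1490.802 T − 44575
76214 = 1773.546 T
T = 42.97 °C

T_f = 43.0 °C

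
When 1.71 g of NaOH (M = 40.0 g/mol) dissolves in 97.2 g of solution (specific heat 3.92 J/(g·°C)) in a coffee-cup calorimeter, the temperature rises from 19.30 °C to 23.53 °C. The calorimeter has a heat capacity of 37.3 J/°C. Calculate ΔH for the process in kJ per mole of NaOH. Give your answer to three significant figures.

|ΔT| = |23.53 − 19.30| = 4.23 °C
|q_surr| = (97.2 × 3.92 + 37.3) × 4.23 = 418.324 × 4.23 = 1770 J
n(NaOH) = 1.71 / 40.0 = 0.04275 mol
Temperature rose, so q_rxn = −|q_surr| = -1.770 kJ
ΔH = q_rxn / n = -41.40 kJ/mol

ΔH = -41.4 kJ/mol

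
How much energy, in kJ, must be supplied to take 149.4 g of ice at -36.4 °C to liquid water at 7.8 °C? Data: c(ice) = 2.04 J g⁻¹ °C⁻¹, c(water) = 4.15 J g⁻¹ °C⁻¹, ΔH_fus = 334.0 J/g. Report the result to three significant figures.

q1 (heat ice -36.4→0.0 °C): 149.4 × 2.04 × 36.4 = 11094 J
q2 (melt at 0 °C): 149.4 × 334.0 = 49900 J
q3 (heat water 0.0→7.8 °C): 149.4 × 4.15 × 7.8 = 4836 J
Total: 11094 + 49900 + 4836 = 65830 J = 65.8 kJ

q = 65.8 kJ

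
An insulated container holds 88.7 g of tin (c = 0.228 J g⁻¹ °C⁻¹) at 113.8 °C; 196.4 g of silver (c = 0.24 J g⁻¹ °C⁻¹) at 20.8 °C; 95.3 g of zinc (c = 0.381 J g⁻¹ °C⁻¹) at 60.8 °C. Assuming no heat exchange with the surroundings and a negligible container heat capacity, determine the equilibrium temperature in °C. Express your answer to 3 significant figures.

T_f = 53.0 °C

Σ mᵢcᵢ(T − Tᵢ) = 0  ⇒  T = Σ mᵢcᵢTᵢ / Σ mᵢcᵢ
Σ mᵢcᵢ = 88.7×0.228 + 196.4×0.24 + 95.3×0.381 = 103.6689
Σ mᵢcᵢTᵢ = 20.2236×113.8 + 47.136×20.8 + 36.3093×60.8 = 5489.5
T = 5489.5 / 103.6689 = 52.95 °C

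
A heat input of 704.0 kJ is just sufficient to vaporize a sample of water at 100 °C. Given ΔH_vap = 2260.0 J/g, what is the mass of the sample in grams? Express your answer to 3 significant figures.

m = q / ΔH_vap = 704000 J / 2260.0 J/g = 312 g

m = 312 g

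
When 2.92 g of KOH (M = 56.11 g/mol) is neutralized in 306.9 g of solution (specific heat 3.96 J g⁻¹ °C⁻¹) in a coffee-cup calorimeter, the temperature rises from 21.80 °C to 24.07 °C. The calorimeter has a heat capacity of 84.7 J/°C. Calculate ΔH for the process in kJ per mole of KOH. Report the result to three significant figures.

|ΔT| = |24.07 − 21.80| = 2.27 °C
|q_surr| = (306.9 × 3.96 + 84.7) × 2.27 = 1300.024 × 2.27 = 2951 J
n(KOH) = 2.92 / 56.11 = 0.05204 mol
Temperature rose, so q_rxn = −|q_surr| = -2.951 kJ
ΔH = q_rxn / n = -56.71 kJ/mol

ΔH = -56.7 kJ/mol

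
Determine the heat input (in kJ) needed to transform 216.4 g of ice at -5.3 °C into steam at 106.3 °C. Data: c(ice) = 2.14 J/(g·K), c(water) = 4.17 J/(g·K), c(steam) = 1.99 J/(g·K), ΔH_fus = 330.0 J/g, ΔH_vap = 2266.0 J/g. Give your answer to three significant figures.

q1 (heat ice -5.3→0.0 °C): 216.4 × 2.14 × 5.3 = 2454 J
q2 (melt at 0 °C): 216.4 × 330.0 = 71412 J
q3 (heat water 0.0→100.0 °C): 216.4 × 4.17 × 100.0 = 90239 J
q4 (vaporize at 100 °C): 216.4 × 2266.0 = 490362 J
q5 (heat steam 100.0→106.3 °C): 216.4 × 1.99 × 6.3 = 2713 J
Total: 2454 + 71412 + 90239 + 490362 + 2713 = 657180 J = 657 kJ

q = 657 kJ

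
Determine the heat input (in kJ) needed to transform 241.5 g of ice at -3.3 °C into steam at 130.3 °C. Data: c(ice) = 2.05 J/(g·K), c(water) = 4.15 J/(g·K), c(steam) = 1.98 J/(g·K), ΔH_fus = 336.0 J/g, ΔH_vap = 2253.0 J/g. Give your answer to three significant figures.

q = 742 kJ

q1 (heat ice -3.3→0.0 °C): 241.5 × 2.05 × 3.3 = 1634 J
q2 (melt at 0 °C): 241.5 × 336.0 = 81144 J
q3 (heat water 0.0→100.0 °C): 241.5 × 4.15 × 100.0 = 100223 J
q4 (vaporize at 100 °C): 241.5 × 2253.0 = 544100 J
q5 (heat steam 100.0→130.3 °C): 241.5 × 1.98 × 30.3 = 14489 J
Total: 1634 + 81144 + 100223 + 544100 + 14489 = 741590 J = 742 kJ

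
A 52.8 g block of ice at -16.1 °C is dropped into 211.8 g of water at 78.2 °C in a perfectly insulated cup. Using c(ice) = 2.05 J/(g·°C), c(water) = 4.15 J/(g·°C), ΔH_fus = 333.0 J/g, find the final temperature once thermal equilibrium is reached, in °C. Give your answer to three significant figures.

T_f = 45.0 °C

Heat to bring ice to 0 °C and melt it: q₁ = 52.8×2.05×16.1 + 52.8×333.0 = 19325 J
Heat the water can supply cooling to 0 °C: 211.8×4.15×78.2 = 68735.5 J > q₁, so all ice melts.
Energy balance: 211.8×4.15×(78.2 − T) = 19325 + 52.8×4.15×(T − 0)
878.97(78.2 − T) = 19325 + 219.12 T
68735.5 − 19325 = 1098.09 T
T = 49410.5 / 1098.09 = 45.00 °C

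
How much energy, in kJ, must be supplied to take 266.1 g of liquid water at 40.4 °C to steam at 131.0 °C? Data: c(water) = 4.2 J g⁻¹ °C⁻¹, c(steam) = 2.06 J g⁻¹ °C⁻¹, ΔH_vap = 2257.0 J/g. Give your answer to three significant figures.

q = 684 kJ

q1 (heat water 40.4→100.0 °C): 266.1 × 4.2 × 59.6 = 66610 J
q2 (vaporize at 100 °C): 266.1 × 2257.0 = 600588 J
q3 (heat steam 100.0→131.0 °C): 266.1 × 2.06 × 31.0 = 16993 J
Total: 66610 + 600588 + 16993 = 684191 J = 684 kJ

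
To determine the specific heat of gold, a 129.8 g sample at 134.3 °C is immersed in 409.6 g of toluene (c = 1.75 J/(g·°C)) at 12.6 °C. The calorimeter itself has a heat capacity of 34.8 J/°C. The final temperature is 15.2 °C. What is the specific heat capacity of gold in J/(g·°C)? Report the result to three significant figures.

c = 0.126 J/(g·°C)

q_gained = (409.6 × 1.75 + 34.8) × (15.2 − 12.6) = 1954 J
q_lost = 129.8 × c × (134.3 − 15.2) = 15459.18 c
Set equal: c = 1954 / 15459.18 = 0.126 J/(g·°C)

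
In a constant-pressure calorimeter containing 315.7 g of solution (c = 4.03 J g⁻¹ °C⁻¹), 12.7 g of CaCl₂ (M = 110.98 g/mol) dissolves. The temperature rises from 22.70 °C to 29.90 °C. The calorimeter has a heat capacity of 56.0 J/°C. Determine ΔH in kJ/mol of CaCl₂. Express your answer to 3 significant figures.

|ΔT| = |29.90 − 22.70| = 7.20 °C
|q_surr| = (315.7 × 4.03 + 56.0) × 7.20 = 1328.271 × 7.20 = 9564 J
n(CaCl₂) = 12.7 / 110.98 = 0.1144 mol
Temperature rose, so q_rxn = −|q_surr| = -9.564 kJ
ΔH = q_rxn / n = -83.60 kJ/mol

ΔH = -83.6 kJ/mol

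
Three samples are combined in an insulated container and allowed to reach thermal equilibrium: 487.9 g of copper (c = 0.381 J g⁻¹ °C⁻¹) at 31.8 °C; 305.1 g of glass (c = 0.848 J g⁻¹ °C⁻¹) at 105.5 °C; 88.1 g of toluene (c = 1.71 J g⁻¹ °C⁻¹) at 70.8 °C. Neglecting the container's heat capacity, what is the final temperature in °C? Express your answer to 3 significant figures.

T_f = 73.7 °C

Σ mᵢcᵢ(T − Tᵢ) = 0  ⇒  T = Σ mᵢcᵢTᵢ / Σ mᵢcᵢ
Σ mᵢcᵢ = 487.9×0.381 + 305.1×0.848 + 88.1×1.71 = 595.2657
Σ mᵢcᵢTᵢ = 185.8899×31.8 + 258.7248×105.5 + 150.651×70.8 = 43873
T = 43873 / 595.2657 = 73.70 °C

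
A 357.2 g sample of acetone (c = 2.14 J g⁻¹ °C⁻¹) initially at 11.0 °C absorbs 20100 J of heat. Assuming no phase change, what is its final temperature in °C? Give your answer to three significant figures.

ΔT = q / (m c) = 20100 / (357.2 × 2.14) = 26.29 °C
T_f = 11.0 + 26.29 = 37.29 °C

T_f = 37.3 °C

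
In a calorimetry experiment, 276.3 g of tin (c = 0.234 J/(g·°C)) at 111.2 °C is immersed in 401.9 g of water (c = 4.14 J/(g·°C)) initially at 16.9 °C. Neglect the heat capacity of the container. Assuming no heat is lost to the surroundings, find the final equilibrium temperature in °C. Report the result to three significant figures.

Heat lost by tin = heat gained by water.
(276.3)(0.234)(111.2 − T) = (401.9)(4.14)(T − 16.9)
64.6542 (111.2 − T) = 1663.866 (T − 16.9)
7189.5 − 64.6542 T = 1663.866 T − 28119
35308.5 = 1728.5202 T
T = 20.43 °C

T_f = 20.4 °C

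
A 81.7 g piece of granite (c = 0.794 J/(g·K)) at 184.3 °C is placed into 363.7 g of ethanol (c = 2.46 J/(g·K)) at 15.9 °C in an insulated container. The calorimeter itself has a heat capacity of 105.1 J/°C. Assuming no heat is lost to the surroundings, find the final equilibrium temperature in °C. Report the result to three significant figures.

Heat lost by granite = heat gained by ethanol + calorimeter.
(81.7)(0.794)(184.3 − T) = [(363.7)(2.46) + 105.1](T − 15.9)
64.8698 (184.3 − T) = 999.802 (T − 15.9)
11956 − 64.8698 T = 999.802 T − 15897
27853 = 1064.6718 T
T = 26.16 °C

T_f = 26.2 °C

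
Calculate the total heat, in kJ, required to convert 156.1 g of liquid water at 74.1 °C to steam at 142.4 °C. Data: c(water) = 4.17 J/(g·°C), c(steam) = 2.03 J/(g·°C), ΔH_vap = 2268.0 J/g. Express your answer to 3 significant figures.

q1 (heat water 74.1→100.0 °C): 156.1 × 4.17 × 25.9 = 16859 J
q2 (vaporize at 100 °C): 156.1 × 2268.0 = 354035 J
q3 (heat steam 100.0→142.4 °C): 156.1 × 2.03 × 42.4 = 13436 J
Total: 16859 + 354035 + 13436 = 384330 J = 384 kJ

q = 384 kJ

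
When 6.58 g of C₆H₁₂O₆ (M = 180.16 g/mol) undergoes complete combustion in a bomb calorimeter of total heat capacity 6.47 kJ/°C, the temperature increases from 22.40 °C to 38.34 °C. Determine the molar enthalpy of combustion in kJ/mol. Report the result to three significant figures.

ΔH = -2820 kJ/mol

ΔT = 38.34 − 22.40 = 15.94 °C
q_cal = C_cal × ΔT = 6.47 × 15.94 = 103.1318 kJ
n = 6.58 / 180.16 = 0.03652 mol
q_rxn = −q_cal = -103.1318 kJ
ΔH = -103.1318 / 0.03652 = -2824 kJ/mol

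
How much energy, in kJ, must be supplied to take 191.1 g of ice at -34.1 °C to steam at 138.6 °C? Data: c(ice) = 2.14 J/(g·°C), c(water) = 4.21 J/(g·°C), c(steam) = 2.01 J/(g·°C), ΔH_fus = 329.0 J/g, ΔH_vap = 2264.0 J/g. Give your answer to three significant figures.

q = 605 kJ

q1 (heat ice -34.1→0.0 °C): 191.1 × 2.14 × 34.1 = 13945 J
q2 (melt at 0 °C): 191.1 × 329.0 = 62872 J
q3 (heat water 0.0→100.0 °C): 191.1 × 4.21 × 100.0 = 80453 J
q4 (vaporize at 100 °C): 191.1 × 2264.0 = 432650 J
q5 (heat steam 100.0→138.6 °C): 191.1 × 2.01 × 38.6 = 14827 J
Total: 13945 + 62872 + 80453 + 432650 + 14827 = 604747 J = 605 kJ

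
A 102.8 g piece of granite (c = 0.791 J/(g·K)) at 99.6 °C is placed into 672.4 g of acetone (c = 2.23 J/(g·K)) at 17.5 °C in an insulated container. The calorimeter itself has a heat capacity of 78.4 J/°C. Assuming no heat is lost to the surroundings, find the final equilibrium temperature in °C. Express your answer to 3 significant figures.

Heat lost by granite = heat gained by acetone + calorimeter.
(102.8)(0.791)(99.6 − T) = [(672.4)(2.23) + 78.4](T − 17.5)
81.3148 (99.6 − T) = 1577.852 (T − 17.5)
8099.0 − 81.3148 T = 1577.852 T − 27612
35711.0 = 1659.1668 T
T = 21.52 °C

T_f = 21.5 °C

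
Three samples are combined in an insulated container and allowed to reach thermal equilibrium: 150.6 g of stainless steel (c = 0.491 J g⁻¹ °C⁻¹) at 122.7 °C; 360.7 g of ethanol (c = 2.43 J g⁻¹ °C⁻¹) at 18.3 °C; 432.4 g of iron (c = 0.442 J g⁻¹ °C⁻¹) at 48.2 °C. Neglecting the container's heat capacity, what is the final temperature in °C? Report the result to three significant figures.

Σ mᵢcᵢ(T − Tᵢ) = 0  ⇒  T = Σ mᵢcᵢTᵢ / Σ mᵢcᵢ
Σ mᵢcᵢ = 150.6×0.491 + 360.7×2.43 + 432.4×0.442 = 1141.5664
Σ mᵢcᵢTᵢ = 73.9446×122.7 + 876.501×18.3 + 191.1208×48.2 = 34325
T = 34325 / 1141.5664 = 30.07 °C

T_f = 30.1 °C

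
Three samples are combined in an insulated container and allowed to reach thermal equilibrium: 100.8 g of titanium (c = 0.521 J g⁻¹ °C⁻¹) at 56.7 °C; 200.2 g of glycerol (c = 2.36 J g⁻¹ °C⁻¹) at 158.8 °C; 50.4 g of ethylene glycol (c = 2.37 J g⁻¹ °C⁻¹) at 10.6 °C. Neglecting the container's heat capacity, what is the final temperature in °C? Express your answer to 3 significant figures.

Σ mᵢcᵢ(T − Tᵢ) = 0  ⇒  T = Σ mᵢcᵢTᵢ / Σ mᵢcᵢ
Σ mᵢcᵢ = 100.8×0.521 + 200.2×2.36 + 50.4×2.37 = 644.4368
Σ mᵢcᵢTᵢ = 52.5168×56.7 + 472.472×158.8 + 119.448×10.6 = 79272
T = 79272 / 644.4368 = 123.0 °C

T_f = 123 °C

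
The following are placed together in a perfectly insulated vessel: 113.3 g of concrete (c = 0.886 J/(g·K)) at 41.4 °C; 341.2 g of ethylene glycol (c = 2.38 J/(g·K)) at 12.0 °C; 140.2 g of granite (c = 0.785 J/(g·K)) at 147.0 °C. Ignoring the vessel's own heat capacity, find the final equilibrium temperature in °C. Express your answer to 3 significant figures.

T_f = 29.4 °C

Σ mᵢcᵢ(T − Tᵢ) = 0  ⇒  T = Σ mᵢcᵢTᵢ / Σ mᵢcᵢ
Σ mᵢcᵢ = 113.3×0.886 + 341.2×2.38 + 140.2×0.785 = 1022.4968
Σ mᵢcᵢTᵢ = 100.3838×41.4 + 812.056×12.0 + 110.057×147.0 = 30079
T = 30079 / 1022.4968 = 29.42 °C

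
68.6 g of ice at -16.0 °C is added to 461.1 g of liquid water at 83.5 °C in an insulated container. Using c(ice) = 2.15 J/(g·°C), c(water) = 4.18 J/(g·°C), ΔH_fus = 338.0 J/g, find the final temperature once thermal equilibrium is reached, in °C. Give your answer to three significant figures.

T_f = 61.1 °C

Heat to bring ice to 0 °C and melt it: q₁ = 68.6×2.15×16.0 + 68.6×338.0 = 25547 J
Heat the water can supply cooling to 0 °C: 461.1×4.18×83.5 = 160938 J > q₁, so all ice melts.
Energy balance: 461.1×4.18×(83.5 − T) = 25547 + 68.6×4.18×(T − 0)
1927.398(83.5 − T) = 25547 + 286.748 T
160938 − 25547 = 2214.146 T
T = 135391 / 2214.146 = 61.148 °C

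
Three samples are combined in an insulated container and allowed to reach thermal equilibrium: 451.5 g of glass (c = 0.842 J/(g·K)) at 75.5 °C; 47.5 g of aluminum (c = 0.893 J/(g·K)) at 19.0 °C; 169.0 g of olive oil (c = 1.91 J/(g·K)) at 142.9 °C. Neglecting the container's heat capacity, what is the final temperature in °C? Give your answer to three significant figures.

T_f = 101 °C

Σ mᵢcᵢ(T − Tᵢ) = 0  ⇒  T = Σ mᵢcᵢTᵢ / Σ mᵢcᵢ
Σ mᵢcᵢ = 451.5×0.842 + 47.5×0.893 + 169.0×1.91 = 745.3705
Σ mᵢcᵢTᵢ = 380.163×75.5 + 42.4175×19.0 + 322.79×142.9 = 75635
T = 75635 / 745.3705 = 101.47 °C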